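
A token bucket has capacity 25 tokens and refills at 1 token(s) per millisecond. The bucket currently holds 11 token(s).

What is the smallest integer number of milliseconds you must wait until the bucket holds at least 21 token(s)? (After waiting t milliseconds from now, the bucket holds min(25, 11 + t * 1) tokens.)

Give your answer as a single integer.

Answer: 10

Derivation:
Need 11 + t * 1 >= 21, so t >= 10/1.
Smallest integer t = ceil(10/1) = 10.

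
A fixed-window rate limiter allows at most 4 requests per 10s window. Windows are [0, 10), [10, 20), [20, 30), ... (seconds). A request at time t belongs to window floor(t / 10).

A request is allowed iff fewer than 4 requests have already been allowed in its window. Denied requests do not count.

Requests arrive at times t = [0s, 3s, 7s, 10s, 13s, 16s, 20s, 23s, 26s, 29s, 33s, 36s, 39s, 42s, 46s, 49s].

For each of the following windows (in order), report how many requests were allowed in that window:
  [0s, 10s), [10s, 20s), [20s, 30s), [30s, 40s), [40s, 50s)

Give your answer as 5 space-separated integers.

Answer: 3 3 4 3 3

Derivation:
Processing requests:
  req#1 t=0s (window 0): ALLOW
  req#2 t=3s (window 0): ALLOW
  req#3 t=7s (window 0): ALLOW
  req#4 t=10s (window 1): ALLOW
  req#5 t=13s (window 1): ALLOW
  req#6 t=16s (window 1): ALLOW
  req#7 t=20s (window 2): ALLOW
  req#8 t=23s (window 2): ALLOW
  req#9 t=26s (window 2): ALLOW
  req#10 t=29s (window 2): ALLOW
  req#11 t=33s (window 3): ALLOW
  req#12 t=36s (window 3): ALLOW
  req#13 t=39s (window 3): ALLOW
  req#14 t=42s (window 4): ALLOW
  req#15 t=46s (window 4): ALLOW
  req#16 t=49s (window 4): ALLOW

Allowed counts by window: 3 3 4 3 3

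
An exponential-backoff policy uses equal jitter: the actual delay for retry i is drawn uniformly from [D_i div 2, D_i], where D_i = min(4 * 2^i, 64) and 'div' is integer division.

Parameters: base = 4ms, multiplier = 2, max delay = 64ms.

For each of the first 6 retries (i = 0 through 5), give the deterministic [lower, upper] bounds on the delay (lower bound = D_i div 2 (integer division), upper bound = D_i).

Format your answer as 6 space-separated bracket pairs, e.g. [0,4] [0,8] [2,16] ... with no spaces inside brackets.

Computing bounds per retry:
  i=0: D_i=min(4*2^0,64)=4, bounds=[2,4]
  i=1: D_i=min(4*2^1,64)=8, bounds=[4,8]
  i=2: D_i=min(4*2^2,64)=16, bounds=[8,16]
  i=3: D_i=min(4*2^3,64)=32, bounds=[16,32]
  i=4: D_i=min(4*2^4,64)=64, bounds=[32,64]
  i=5: D_i=min(4*2^5,64)=64, bounds=[32,64]

Answer: [2,4] [4,8] [8,16] [16,32] [32,64] [32,64]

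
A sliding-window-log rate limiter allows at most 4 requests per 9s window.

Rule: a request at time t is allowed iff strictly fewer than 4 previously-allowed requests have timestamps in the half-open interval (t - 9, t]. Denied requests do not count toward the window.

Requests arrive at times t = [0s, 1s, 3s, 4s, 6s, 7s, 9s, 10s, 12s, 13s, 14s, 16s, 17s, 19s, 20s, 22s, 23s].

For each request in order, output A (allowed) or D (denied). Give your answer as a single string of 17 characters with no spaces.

Tracking allowed requests in the window:
  req#1 t=0s: ALLOW
  req#2 t=1s: ALLOW
  req#3 t=3s: ALLOW
  req#4 t=4s: ALLOW
  req#5 t=6s: DENY
  req#6 t=7s: DENY
  req#7 t=9s: ALLOW
  req#8 t=10s: ALLOW
  req#9 t=12s: ALLOW
  req#10 t=13s: ALLOW
  req#11 t=14s: DENY
  req#12 t=16s: DENY
  req#13 t=17s: DENY
  req#14 t=19s: ALLOW
  req#15 t=20s: ALLOW
  req#16 t=22s: ALLOW
  req#17 t=23s: ALLOW

Answer: AAAADDAAAADDDAAAA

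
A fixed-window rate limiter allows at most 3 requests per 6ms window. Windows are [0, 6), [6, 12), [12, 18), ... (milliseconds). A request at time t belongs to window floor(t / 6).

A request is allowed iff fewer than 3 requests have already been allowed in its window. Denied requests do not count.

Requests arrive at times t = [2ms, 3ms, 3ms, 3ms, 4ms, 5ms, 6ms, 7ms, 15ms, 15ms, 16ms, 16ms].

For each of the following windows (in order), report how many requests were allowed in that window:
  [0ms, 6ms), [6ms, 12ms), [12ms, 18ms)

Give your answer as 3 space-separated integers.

Answer: 3 2 3

Derivation:
Processing requests:
  req#1 t=2ms (window 0): ALLOW
  req#2 t=3ms (window 0): ALLOW
  req#3 t=3ms (window 0): ALLOW
  req#4 t=3ms (window 0): DENY
  req#5 t=4ms (window 0): DENY
  req#6 t=5ms (window 0): DENY
  req#7 t=6ms (window 1): ALLOW
  req#8 t=7ms (window 1): ALLOW
  req#9 t=15ms (window 2): ALLOW
  req#10 t=15ms (window 2): ALLOW
  req#11 t=16ms (window 2): ALLOW
  req#12 t=16ms (window 2): DENY

Allowed counts by window: 3 2 3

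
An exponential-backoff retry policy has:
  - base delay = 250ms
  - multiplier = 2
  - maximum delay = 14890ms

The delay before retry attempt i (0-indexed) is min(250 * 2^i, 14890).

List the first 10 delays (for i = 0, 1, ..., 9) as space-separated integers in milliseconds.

Computing each delay:
  i=0: min(250*2^0, 14890) = 250
  i=1: min(250*2^1, 14890) = 500
  i=2: min(250*2^2, 14890) = 1000
  i=3: min(250*2^3, 14890) = 2000
  i=4: min(250*2^4, 14890) = 4000
  i=5: min(250*2^5, 14890) = 8000
  i=6: min(250*2^6, 14890) = 14890
  i=7: min(250*2^7, 14890) = 14890
  i=8: min(250*2^8, 14890) = 14890
  i=9: min(250*2^9, 14890) = 14890

Answer: 250 500 1000 2000 4000 8000 14890 14890 14890 14890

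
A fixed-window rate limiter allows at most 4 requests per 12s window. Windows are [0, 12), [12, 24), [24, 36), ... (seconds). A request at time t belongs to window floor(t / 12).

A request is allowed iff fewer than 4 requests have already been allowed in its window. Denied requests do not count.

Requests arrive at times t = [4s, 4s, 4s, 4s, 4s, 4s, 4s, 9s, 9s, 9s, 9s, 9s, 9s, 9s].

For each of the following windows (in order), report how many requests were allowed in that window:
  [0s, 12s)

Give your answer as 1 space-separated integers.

Processing requests:
  req#1 t=4s (window 0): ALLOW
  req#2 t=4s (window 0): ALLOW
  req#3 t=4s (window 0): ALLOW
  req#4 t=4s (window 0): ALLOW
  req#5 t=4s (window 0): DENY
  req#6 t=4s (window 0): DENY
  req#7 t=4s (window 0): DENY
  req#8 t=9s (window 0): DENY
  req#9 t=9s (window 0): DENY
  req#10 t=9s (window 0): DENY
  req#11 t=9s (window 0): DENY
  req#12 t=9s (window 0): DENY
  req#13 t=9s (window 0): DENY
  req#14 t=9s (window 0): DENY

Allowed counts by window: 4

Answer: 4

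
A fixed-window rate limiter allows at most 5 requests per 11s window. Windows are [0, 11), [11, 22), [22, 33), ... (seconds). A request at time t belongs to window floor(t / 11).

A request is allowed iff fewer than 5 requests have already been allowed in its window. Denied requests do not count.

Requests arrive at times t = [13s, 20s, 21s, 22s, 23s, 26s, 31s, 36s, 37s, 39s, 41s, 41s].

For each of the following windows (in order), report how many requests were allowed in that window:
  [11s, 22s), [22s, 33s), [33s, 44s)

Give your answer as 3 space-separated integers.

Processing requests:
  req#1 t=13s (window 1): ALLOW
  req#2 t=20s (window 1): ALLOW
  req#3 t=21s (window 1): ALLOW
  req#4 t=22s (window 2): ALLOW
  req#5 t=23s (window 2): ALLOW
  req#6 t=26s (window 2): ALLOW
  req#7 t=31s (window 2): ALLOW
  req#8 t=36s (window 3): ALLOW
  req#9 t=37s (window 3): ALLOW
  req#10 t=39s (window 3): ALLOW
  req#11 t=41s (window 3): ALLOW
  req#12 t=41s (window 3): ALLOW

Allowed counts by window: 3 4 5

Answer: 3 4 5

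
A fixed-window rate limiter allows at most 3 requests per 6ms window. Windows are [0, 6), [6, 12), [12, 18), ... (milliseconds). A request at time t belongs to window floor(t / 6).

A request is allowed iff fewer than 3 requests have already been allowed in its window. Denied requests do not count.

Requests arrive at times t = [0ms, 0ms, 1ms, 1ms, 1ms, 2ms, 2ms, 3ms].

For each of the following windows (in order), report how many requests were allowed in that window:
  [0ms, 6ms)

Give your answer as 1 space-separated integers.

Processing requests:
  req#1 t=0ms (window 0): ALLOW
  req#2 t=0ms (window 0): ALLOW
  req#3 t=1ms (window 0): ALLOW
  req#4 t=1ms (window 0): DENY
  req#5 t=1ms (window 0): DENY
  req#6 t=2ms (window 0): DENY
  req#7 t=2ms (window 0): DENY
  req#8 t=3ms (window 0): DENY

Allowed counts by window: 3

Answer: 3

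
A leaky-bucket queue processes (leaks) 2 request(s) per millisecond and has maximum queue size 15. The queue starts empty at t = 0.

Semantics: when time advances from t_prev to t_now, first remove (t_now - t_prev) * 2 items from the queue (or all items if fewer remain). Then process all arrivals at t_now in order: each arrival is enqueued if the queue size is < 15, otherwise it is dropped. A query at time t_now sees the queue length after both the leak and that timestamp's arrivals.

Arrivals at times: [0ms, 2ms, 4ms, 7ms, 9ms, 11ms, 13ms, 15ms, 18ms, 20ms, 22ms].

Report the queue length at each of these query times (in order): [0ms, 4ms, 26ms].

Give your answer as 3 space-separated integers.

Answer: 1 1 0

Derivation:
Queue lengths at query times:
  query t=0ms: backlog = 1
  query t=4ms: backlog = 1
  query t=26ms: backlog = 0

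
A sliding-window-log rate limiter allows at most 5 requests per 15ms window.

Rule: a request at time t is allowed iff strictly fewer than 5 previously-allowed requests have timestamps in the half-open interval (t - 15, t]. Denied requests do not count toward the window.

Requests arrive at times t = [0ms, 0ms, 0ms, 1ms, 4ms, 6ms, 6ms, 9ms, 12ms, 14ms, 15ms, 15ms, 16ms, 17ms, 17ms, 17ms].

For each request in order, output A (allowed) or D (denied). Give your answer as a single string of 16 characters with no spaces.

Tracking allowed requests in the window:
  req#1 t=0ms: ALLOW
  req#2 t=0ms: ALLOW
  req#3 t=0ms: ALLOW
  req#4 t=1ms: ALLOW
  req#5 t=4ms: ALLOW
  req#6 t=6ms: DENY
  req#7 t=6ms: DENY
  req#8 t=9ms: DENY
  req#9 t=12ms: DENY
  req#10 t=14ms: DENY
  req#11 t=15ms: ALLOW
  req#12 t=15ms: ALLOW
  req#13 t=16ms: ALLOW
  req#14 t=17ms: ALLOW
  req#15 t=17ms: DENY
  req#16 t=17ms: DENY

Answer: AAAAADDDDDAAAADD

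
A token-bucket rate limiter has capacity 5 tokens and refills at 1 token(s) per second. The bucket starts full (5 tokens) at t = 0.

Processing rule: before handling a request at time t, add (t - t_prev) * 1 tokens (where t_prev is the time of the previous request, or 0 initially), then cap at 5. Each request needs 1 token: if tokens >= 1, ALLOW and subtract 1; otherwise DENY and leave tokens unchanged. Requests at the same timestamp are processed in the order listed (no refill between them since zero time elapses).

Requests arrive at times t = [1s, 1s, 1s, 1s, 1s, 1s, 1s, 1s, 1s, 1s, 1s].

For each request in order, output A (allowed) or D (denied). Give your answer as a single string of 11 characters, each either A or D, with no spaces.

Simulating step by step:
  req#1 t=1s: ALLOW
  req#2 t=1s: ALLOW
  req#3 t=1s: ALLOW
  req#4 t=1s: ALLOW
  req#5 t=1s: ALLOW
  req#6 t=1s: DENY
  req#7 t=1s: DENY
  req#8 t=1s: DENY
  req#9 t=1s: DENY
  req#10 t=1s: DENY
  req#11 t=1s: DENY

Answer: AAAAADDDDDD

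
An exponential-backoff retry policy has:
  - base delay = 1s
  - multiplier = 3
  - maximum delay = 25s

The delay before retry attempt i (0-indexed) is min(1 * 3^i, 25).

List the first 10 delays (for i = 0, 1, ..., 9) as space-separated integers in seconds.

Answer: 1 3 9 25 25 25 25 25 25 25

Derivation:
Computing each delay:
  i=0: min(1*3^0, 25) = 1
  i=1: min(1*3^1, 25) = 3
  i=2: min(1*3^2, 25) = 9
  i=3: min(1*3^3, 25) = 25
  i=4: min(1*3^4, 25) = 25
  i=5: min(1*3^5, 25) = 25
  i=6: min(1*3^6, 25) = 25
  i=7: min(1*3^7, 25) = 25
  i=8: min(1*3^8, 25) = 25
  i=9: min(1*3^9, 25) = 25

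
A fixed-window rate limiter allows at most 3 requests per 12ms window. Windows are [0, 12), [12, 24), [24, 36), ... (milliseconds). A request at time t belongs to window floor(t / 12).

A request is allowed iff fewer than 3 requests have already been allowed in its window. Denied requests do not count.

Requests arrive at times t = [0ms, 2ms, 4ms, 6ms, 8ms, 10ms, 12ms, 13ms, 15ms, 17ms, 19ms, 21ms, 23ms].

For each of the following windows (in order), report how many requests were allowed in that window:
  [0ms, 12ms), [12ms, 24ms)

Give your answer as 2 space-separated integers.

Processing requests:
  req#1 t=0ms (window 0): ALLOW
  req#2 t=2ms (window 0): ALLOW
  req#3 t=4ms (window 0): ALLOW
  req#4 t=6ms (window 0): DENY
  req#5 t=8ms (window 0): DENY
  req#6 t=10ms (window 0): DENY
  req#7 t=12ms (window 1): ALLOW
  req#8 t=13ms (window 1): ALLOW
  req#9 t=15ms (window 1): ALLOW
  req#10 t=17ms (window 1): DENY
  req#11 t=19ms (window 1): DENY
  req#12 t=21ms (window 1): DENY
  req#13 t=23ms (window 1): DENY

Allowed counts by window: 3 3

Answer: 3 3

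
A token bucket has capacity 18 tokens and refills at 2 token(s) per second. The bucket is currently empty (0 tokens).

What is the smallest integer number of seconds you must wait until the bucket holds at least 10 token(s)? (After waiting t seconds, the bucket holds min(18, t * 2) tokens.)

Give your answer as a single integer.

Answer: 5

Derivation:
Need t * 2 >= 10, so t >= 10/2.
Smallest integer t = ceil(10/2) = 5.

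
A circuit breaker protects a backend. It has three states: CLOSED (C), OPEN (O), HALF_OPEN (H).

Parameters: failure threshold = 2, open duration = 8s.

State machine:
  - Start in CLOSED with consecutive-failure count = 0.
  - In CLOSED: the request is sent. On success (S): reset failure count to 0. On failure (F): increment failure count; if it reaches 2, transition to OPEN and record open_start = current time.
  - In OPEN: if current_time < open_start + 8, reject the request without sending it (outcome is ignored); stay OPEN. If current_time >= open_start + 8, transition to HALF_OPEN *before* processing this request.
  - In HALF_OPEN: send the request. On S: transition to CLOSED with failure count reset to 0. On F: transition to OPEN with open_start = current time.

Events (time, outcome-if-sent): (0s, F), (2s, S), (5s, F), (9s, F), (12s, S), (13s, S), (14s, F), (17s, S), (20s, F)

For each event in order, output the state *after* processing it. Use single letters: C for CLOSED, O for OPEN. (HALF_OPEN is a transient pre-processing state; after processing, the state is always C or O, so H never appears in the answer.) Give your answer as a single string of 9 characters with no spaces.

Answer: CCCOOOOCC

Derivation:
State after each event:
  event#1 t=0s outcome=F: state=CLOSED
  event#2 t=2s outcome=S: state=CLOSED
  event#3 t=5s outcome=F: state=CLOSED
  event#4 t=9s outcome=F: state=OPEN
  event#5 t=12s outcome=S: state=OPEN
  event#6 t=13s outcome=S: state=OPEN
  event#7 t=14s outcome=F: state=OPEN
  event#8 t=17s outcome=S: state=CLOSED
  event#9 t=20s outcome=F: state=CLOSED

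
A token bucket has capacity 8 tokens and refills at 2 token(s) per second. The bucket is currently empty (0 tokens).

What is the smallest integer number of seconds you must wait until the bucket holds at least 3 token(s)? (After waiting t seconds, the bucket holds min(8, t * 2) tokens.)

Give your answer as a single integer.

Answer: 2

Derivation:
Need t * 2 >= 3, so t >= 3/2.
Smallest integer t = ceil(3/2) = 2.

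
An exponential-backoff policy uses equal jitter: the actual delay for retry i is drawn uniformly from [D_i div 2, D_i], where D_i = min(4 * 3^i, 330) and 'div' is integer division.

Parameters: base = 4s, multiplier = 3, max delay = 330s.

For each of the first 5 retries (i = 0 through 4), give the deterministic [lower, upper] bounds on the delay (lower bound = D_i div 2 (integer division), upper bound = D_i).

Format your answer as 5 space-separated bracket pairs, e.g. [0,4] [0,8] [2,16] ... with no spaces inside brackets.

Answer: [2,4] [6,12] [18,36] [54,108] [162,324]

Derivation:
Computing bounds per retry:
  i=0: D_i=min(4*3^0,330)=4, bounds=[2,4]
  i=1: D_i=min(4*3^1,330)=12, bounds=[6,12]
  i=2: D_i=min(4*3^2,330)=36, bounds=[18,36]
  i=3: D_i=min(4*3^3,330)=108, bounds=[54,108]
  i=4: D_i=min(4*3^4,330)=324, bounds=[162,324]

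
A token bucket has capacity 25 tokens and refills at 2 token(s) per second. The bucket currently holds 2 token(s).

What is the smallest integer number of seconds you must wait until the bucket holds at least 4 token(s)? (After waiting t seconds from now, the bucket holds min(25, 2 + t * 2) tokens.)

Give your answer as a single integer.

Need 2 + t * 2 >= 4, so t >= 2/2.
Smallest integer t = ceil(2/2) = 1.

Answer: 1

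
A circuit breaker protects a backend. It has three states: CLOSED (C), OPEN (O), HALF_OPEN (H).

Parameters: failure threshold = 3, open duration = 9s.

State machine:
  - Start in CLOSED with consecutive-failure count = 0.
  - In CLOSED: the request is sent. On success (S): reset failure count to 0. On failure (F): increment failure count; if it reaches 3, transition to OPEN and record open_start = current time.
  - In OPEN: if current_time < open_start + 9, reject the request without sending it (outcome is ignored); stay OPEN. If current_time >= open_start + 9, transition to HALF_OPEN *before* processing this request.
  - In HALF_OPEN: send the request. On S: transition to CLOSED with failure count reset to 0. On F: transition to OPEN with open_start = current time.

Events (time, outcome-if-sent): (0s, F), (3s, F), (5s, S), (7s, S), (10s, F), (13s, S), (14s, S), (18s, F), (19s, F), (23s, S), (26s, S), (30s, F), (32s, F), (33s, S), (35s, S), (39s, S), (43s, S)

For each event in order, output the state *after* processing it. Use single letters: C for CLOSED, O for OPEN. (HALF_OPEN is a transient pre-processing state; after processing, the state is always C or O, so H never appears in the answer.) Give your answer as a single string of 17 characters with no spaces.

State after each event:
  event#1 t=0s outcome=F: state=CLOSED
  event#2 t=3s outcome=F: state=CLOSED
  event#3 t=5s outcome=S: state=CLOSED
  event#4 t=7s outcome=S: state=CLOSED
  event#5 t=10s outcome=F: state=CLOSED
  event#6 t=13s outcome=S: state=CLOSED
  event#7 t=14s outcome=S: state=CLOSED
  event#8 t=18s outcome=F: state=CLOSED
  event#9 t=19s outcome=F: state=CLOSED
  event#10 t=23s outcome=S: state=CLOSED
  event#11 t=26s outcome=S: state=CLOSED
  event#12 t=30s outcome=F: state=CLOSED
  event#13 t=32s outcome=F: state=CLOSED
  event#14 t=33s outcome=S: state=CLOSED
  event#15 t=35s outcome=S: state=CLOSED
  event#16 t=39s outcome=S: state=CLOSED
  event#17 t=43s outcome=S: state=CLOSED

Answer: CCCCCCCCCCCCCCCCC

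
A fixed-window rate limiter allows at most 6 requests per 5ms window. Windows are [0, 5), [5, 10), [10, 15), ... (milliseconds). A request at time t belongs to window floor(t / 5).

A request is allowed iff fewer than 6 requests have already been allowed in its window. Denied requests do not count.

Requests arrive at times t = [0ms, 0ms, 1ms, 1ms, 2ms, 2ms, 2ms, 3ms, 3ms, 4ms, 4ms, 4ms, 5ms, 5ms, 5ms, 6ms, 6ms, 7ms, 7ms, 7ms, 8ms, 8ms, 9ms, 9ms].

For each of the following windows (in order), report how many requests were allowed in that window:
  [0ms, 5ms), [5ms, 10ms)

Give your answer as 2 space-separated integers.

Answer: 6 6

Derivation:
Processing requests:
  req#1 t=0ms (window 0): ALLOW
  req#2 t=0ms (window 0): ALLOW
  req#3 t=1ms (window 0): ALLOW
  req#4 t=1ms (window 0): ALLOW
  req#5 t=2ms (window 0): ALLOW
  req#6 t=2ms (window 0): ALLOW
  req#7 t=2ms (window 0): DENY
  req#8 t=3ms (window 0): DENY
  req#9 t=3ms (window 0): DENY
  req#10 t=4ms (window 0): DENY
  req#11 t=4ms (window 0): DENY
  req#12 t=4ms (window 0): DENY
  req#13 t=5ms (window 1): ALLOW
  req#14 t=5ms (window 1): ALLOW
  req#15 t=5ms (window 1): ALLOW
  req#16 t=6ms (window 1): ALLOW
  req#17 t=6ms (window 1): ALLOW
  req#18 t=7ms (window 1): ALLOW
  req#19 t=7ms (window 1): DENY
  req#20 t=7ms (window 1): DENY
  req#21 t=8ms (window 1): DENY
  req#22 t=8ms (window 1): DENY
  req#23 t=9ms (window 1): DENY
  req#24 t=9ms (window 1): DENY

Allowed counts by window: 6 6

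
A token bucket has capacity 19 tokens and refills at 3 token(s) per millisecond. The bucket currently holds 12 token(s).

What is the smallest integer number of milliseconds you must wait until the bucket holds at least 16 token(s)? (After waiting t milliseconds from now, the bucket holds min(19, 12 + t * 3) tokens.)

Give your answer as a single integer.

Need 12 + t * 3 >= 16, so t >= 4/3.
Smallest integer t = ceil(4/3) = 2.

Answer: 2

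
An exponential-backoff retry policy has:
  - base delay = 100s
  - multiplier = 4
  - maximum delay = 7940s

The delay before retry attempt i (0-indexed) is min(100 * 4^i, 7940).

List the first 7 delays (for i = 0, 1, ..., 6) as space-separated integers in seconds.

Computing each delay:
  i=0: min(100*4^0, 7940) = 100
  i=1: min(100*4^1, 7940) = 400
  i=2: min(100*4^2, 7940) = 1600
  i=3: min(100*4^3, 7940) = 6400
  i=4: min(100*4^4, 7940) = 7940
  i=5: min(100*4^5, 7940) = 7940
  i=6: min(100*4^6, 7940) = 7940

Answer: 100 400 1600 6400 7940 7940 7940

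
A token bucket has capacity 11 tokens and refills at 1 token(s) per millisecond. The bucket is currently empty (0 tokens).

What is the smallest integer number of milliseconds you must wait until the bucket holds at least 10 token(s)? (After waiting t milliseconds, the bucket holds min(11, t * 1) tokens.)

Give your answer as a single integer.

Answer: 10

Derivation:
Need t * 1 >= 10, so t >= 10/1.
Smallest integer t = ceil(10/1) = 10.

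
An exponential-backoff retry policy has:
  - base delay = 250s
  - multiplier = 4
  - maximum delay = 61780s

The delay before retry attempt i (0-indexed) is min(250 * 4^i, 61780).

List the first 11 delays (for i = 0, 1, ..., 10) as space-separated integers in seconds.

Answer: 250 1000 4000 16000 61780 61780 61780 61780 61780 61780 61780

Derivation:
Computing each delay:
  i=0: min(250*4^0, 61780) = 250
  i=1: min(250*4^1, 61780) = 1000
  i=2: min(250*4^2, 61780) = 4000
  i=3: min(250*4^3, 61780) = 16000
  i=4: min(250*4^4, 61780) = 61780
  i=5: min(250*4^5, 61780) = 61780
  i=6: min(250*4^6, 61780) = 61780
  i=7: min(250*4^7, 61780) = 61780
  i=8: min(250*4^8, 61780) = 61780
  i=9: min(250*4^9, 61780) = 61780
  i=10: min(250*4^10, 61780) = 61780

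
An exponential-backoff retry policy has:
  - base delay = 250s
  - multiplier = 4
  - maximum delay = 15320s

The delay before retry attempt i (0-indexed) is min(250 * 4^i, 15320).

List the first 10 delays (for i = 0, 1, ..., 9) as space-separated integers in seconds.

Answer: 250 1000 4000 15320 15320 15320 15320 15320 15320 15320

Derivation:
Computing each delay:
  i=0: min(250*4^0, 15320) = 250
  i=1: min(250*4^1, 15320) = 1000
  i=2: min(250*4^2, 15320) = 4000
  i=3: min(250*4^3, 15320) = 15320
  i=4: min(250*4^4, 15320) = 15320
  i=5: min(250*4^5, 15320) = 15320
  i=6: min(250*4^6, 15320) = 15320
  i=7: min(250*4^7, 15320) = 15320
  i=8: min(250*4^8, 15320) = 15320
  i=9: min(250*4^9, 15320) = 15320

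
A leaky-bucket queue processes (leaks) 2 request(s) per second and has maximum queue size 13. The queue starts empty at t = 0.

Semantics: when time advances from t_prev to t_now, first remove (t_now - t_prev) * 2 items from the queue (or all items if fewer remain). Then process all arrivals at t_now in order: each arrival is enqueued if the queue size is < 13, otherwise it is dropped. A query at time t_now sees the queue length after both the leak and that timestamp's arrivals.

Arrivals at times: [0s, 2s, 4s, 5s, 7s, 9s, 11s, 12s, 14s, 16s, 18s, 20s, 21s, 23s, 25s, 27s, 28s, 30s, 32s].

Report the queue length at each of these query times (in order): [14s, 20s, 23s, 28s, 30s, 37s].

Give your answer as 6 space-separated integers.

Answer: 1 1 1 1 1 0

Derivation:
Queue lengths at query times:
  query t=14s: backlog = 1
  query t=20s: backlog = 1
  query t=23s: backlog = 1
  query t=28s: backlog = 1
  query t=30s: backlog = 1
  query t=37s: backlog = 0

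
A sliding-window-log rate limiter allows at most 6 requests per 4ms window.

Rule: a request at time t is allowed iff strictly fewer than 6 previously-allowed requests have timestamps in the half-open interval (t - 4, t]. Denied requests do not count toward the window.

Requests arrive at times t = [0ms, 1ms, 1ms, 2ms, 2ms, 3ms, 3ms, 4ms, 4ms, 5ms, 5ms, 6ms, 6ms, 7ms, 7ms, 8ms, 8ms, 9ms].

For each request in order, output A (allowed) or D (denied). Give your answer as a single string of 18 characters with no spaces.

Answer: AAAAAADADAAAAADADA

Derivation:
Tracking allowed requests in the window:
  req#1 t=0ms: ALLOW
  req#2 t=1ms: ALLOW
  req#3 t=1ms: ALLOW
  req#4 t=2ms: ALLOW
  req#5 t=2ms: ALLOW
  req#6 t=3ms: ALLOW
  req#7 t=3ms: DENY
  req#8 t=4ms: ALLOW
  req#9 t=4ms: DENY
  req#10 t=5ms: ALLOW
  req#11 t=5ms: ALLOW
  req#12 t=6ms: ALLOW
  req#13 t=6ms: ALLOW
  req#14 t=7ms: ALLOW
  req#15 t=7ms: DENY
  req#16 t=8ms: ALLOW
  req#17 t=8ms: DENY
  req#18 t=9ms: ALLOW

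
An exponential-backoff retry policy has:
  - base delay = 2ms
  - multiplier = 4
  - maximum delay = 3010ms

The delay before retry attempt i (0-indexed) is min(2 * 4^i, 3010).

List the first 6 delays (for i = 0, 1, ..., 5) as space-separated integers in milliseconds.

Answer: 2 8 32 128 512 2048

Derivation:
Computing each delay:
  i=0: min(2*4^0, 3010) = 2
  i=1: min(2*4^1, 3010) = 8
  i=2: min(2*4^2, 3010) = 32
  i=3: min(2*4^3, 3010) = 128
  i=4: min(2*4^4, 3010) = 512
  i=5: min(2*4^5, 3010) = 2048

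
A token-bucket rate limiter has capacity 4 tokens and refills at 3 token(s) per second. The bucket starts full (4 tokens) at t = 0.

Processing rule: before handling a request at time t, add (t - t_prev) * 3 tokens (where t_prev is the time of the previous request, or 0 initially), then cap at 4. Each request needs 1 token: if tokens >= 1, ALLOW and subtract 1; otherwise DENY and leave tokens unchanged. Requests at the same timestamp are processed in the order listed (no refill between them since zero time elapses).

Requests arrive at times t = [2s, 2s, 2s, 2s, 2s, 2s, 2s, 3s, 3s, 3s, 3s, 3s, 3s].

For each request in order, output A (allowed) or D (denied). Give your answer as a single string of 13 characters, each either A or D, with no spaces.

Answer: AAAADDDAAADDD

Derivation:
Simulating step by step:
  req#1 t=2s: ALLOW
  req#2 t=2s: ALLOW
  req#3 t=2s: ALLOW
  req#4 t=2s: ALLOW
  req#5 t=2s: DENY
  req#6 t=2s: DENY
  req#7 t=2s: DENY
  req#8 t=3s: ALLOW
  req#9 t=3s: ALLOW
  req#10 t=3s: ALLOW
  req#11 t=3s: DENY
  req#12 t=3s: DENY
  req#13 t=3s: DENY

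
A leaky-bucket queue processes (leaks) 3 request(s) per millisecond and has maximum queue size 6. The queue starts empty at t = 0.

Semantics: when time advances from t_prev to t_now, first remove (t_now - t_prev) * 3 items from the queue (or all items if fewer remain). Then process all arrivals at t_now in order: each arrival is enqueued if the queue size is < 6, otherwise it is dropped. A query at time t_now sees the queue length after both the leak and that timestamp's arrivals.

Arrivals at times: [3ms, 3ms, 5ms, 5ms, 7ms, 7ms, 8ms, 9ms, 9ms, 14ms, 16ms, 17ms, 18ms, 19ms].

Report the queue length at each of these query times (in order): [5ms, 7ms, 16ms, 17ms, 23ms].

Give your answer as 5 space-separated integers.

Answer: 2 2 1 1 0

Derivation:
Queue lengths at query times:
  query t=5ms: backlog = 2
  query t=7ms: backlog = 2
  query t=16ms: backlog = 1
  query t=17ms: backlog = 1
  query t=23ms: backlog = 0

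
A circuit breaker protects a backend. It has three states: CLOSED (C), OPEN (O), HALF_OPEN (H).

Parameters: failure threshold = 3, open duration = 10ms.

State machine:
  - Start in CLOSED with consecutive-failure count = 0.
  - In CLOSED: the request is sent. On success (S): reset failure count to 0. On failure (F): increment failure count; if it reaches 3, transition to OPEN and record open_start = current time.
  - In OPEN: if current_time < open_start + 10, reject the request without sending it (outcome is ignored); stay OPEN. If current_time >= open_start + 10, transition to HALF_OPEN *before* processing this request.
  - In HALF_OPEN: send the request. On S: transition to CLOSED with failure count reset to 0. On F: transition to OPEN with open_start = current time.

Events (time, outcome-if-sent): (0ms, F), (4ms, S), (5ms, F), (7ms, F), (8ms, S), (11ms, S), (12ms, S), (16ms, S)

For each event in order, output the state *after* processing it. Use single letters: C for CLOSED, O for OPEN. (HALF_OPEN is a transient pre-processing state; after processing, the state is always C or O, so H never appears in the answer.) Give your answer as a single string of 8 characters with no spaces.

Answer: CCCCCCCC

Derivation:
State after each event:
  event#1 t=0ms outcome=F: state=CLOSED
  event#2 t=4ms outcome=S: state=CLOSED
  event#3 t=5ms outcome=F: state=CLOSED
  event#4 t=7ms outcome=F: state=CLOSED
  event#5 t=8ms outcome=S: state=CLOSED
  event#6 t=11ms outcome=S: state=CLOSED
  event#7 t=12ms outcome=S: state=CLOSED
  event#8 t=16ms outcome=S: state=CLOSED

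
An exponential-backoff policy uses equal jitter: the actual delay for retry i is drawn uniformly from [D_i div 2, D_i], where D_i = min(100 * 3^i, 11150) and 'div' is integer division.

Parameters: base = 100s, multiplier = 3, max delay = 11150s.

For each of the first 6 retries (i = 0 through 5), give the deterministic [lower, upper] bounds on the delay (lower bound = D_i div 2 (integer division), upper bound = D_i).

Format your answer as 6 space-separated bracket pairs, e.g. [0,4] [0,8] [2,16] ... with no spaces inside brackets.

Computing bounds per retry:
  i=0: D_i=min(100*3^0,11150)=100, bounds=[50,100]
  i=1: D_i=min(100*3^1,11150)=300, bounds=[150,300]
  i=2: D_i=min(100*3^2,11150)=900, bounds=[450,900]
  i=3: D_i=min(100*3^3,11150)=2700, bounds=[1350,2700]
  i=4: D_i=min(100*3^4,11150)=8100, bounds=[4050,8100]
  i=5: D_i=min(100*3^5,11150)=11150, bounds=[5575,11150]

Answer: [50,100] [150,300] [450,900] [1350,2700] [4050,8100] [5575,11150]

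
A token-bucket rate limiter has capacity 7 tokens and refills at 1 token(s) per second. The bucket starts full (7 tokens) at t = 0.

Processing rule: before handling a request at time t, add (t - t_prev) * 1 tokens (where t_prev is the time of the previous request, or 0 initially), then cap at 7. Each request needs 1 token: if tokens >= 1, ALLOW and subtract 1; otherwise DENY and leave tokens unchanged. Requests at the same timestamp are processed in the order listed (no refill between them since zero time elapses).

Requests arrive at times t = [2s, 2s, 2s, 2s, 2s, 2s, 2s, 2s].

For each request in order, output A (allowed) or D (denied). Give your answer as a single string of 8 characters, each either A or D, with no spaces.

Answer: AAAAAAAD

Derivation:
Simulating step by step:
  req#1 t=2s: ALLOW
  req#2 t=2s: ALLOW
  req#3 t=2s: ALLOW
  req#4 t=2s: ALLOW
  req#5 t=2s: ALLOW
  req#6 t=2s: ALLOW
  req#7 t=2s: ALLOW
  req#8 t=2s: DENY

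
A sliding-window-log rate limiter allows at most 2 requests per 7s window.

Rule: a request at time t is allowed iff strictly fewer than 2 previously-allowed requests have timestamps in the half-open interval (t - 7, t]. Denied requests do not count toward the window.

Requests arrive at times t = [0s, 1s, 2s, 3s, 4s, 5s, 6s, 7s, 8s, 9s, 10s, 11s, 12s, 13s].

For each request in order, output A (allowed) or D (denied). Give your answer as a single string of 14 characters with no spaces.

Tracking allowed requests in the window:
  req#1 t=0s: ALLOW
  req#2 t=1s: ALLOW
  req#3 t=2s: DENY
  req#4 t=3s: DENY
  req#5 t=4s: DENY
  req#6 t=5s: DENY
  req#7 t=6s: DENY
  req#8 t=7s: ALLOW
  req#9 t=8s: ALLOW
  req#10 t=9s: DENY
  req#11 t=10s: DENY
  req#12 t=11s: DENY
  req#13 t=12s: DENY
  req#14 t=13s: DENY

Answer: AADDDDDAADDDDD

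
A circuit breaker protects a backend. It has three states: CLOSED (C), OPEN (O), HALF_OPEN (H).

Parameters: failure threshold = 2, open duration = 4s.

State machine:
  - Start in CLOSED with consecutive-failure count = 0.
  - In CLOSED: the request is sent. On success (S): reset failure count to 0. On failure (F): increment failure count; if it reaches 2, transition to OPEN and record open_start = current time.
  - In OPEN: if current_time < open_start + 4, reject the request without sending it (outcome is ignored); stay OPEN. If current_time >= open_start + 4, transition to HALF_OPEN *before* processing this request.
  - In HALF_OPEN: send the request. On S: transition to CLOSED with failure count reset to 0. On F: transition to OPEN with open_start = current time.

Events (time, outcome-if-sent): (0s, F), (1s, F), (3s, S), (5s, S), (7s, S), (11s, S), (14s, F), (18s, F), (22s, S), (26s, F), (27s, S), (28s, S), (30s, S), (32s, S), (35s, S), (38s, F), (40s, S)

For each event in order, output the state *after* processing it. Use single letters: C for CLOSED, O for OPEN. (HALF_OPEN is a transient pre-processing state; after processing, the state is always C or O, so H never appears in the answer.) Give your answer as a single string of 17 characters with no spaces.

State after each event:
  event#1 t=0s outcome=F: state=CLOSED
  event#2 t=1s outcome=F: state=OPEN
  event#3 t=3s outcome=S: state=OPEN
  event#4 t=5s outcome=S: state=CLOSED
  event#5 t=7s outcome=S: state=CLOSED
  event#6 t=11s outcome=S: state=CLOSED
  event#7 t=14s outcome=F: state=CLOSED
  event#8 t=18s outcome=F: state=OPEN
  event#9 t=22s outcome=S: state=CLOSED
  event#10 t=26s outcome=F: state=CLOSED
  event#11 t=27s outcome=S: state=CLOSED
  event#12 t=28s outcome=S: state=CLOSED
  event#13 t=30s outcome=S: state=CLOSED
  event#14 t=32s outcome=S: state=CLOSED
  event#15 t=35s outcome=S: state=CLOSED
  event#16 t=38s outcome=F: state=CLOSED
  event#17 t=40s outcome=S: state=CLOSED

Answer: COOCCCCOCCCCCCCCC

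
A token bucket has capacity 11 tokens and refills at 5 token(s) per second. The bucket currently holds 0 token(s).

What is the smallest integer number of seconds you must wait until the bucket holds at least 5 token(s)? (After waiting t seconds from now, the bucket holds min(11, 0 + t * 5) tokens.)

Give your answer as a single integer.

Answer: 1

Derivation:
Need 0 + t * 5 >= 5, so t >= 5/5.
Smallest integer t = ceil(5/5) = 1.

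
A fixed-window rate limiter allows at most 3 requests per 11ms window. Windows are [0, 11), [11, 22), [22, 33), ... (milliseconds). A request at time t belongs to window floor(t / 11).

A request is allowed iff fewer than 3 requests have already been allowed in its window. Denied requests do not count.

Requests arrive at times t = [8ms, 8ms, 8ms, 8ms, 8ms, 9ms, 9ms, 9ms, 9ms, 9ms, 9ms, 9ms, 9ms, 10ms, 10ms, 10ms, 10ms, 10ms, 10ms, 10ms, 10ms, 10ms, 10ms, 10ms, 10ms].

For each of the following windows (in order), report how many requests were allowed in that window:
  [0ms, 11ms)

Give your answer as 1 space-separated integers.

Answer: 3

Derivation:
Processing requests:
  req#1 t=8ms (window 0): ALLOW
  req#2 t=8ms (window 0): ALLOW
  req#3 t=8ms (window 0): ALLOW
  req#4 t=8ms (window 0): DENY
  req#5 t=8ms (window 0): DENY
  req#6 t=9ms (window 0): DENY
  req#7 t=9ms (window 0): DENY
  req#8 t=9ms (window 0): DENY
  req#9 t=9ms (window 0): DENY
  req#10 t=9ms (window 0): DENY
  req#11 t=9ms (window 0): DENY
  req#12 t=9ms (window 0): DENY
  req#13 t=9ms (window 0): DENY
  req#14 t=10ms (window 0): DENY
  req#15 t=10ms (window 0): DENY
  req#16 t=10ms (window 0): DENY
  req#17 t=10ms (window 0): DENY
  req#18 t=10ms (window 0): DENY
  req#19 t=10ms (window 0): DENY
  req#20 t=10ms (window 0): DENY
  req#21 t=10ms (window 0): DENY
  req#22 t=10ms (window 0): DENY
  req#23 t=10ms (window 0): DENY
  req#24 t=10ms (window 0): DENY
  req#25 t=10ms (window 0): DENY

Allowed counts by window: 3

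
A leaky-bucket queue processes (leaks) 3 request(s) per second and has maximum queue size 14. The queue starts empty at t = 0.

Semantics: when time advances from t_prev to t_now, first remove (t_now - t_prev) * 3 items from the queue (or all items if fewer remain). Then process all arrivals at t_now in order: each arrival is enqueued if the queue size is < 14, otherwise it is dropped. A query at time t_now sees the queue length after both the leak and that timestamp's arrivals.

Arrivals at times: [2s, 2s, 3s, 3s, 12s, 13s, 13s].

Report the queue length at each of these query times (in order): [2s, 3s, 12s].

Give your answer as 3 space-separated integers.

Answer: 2 2 1

Derivation:
Queue lengths at query times:
  query t=2s: backlog = 2
  query t=3s: backlog = 2
  query t=12s: backlog = 1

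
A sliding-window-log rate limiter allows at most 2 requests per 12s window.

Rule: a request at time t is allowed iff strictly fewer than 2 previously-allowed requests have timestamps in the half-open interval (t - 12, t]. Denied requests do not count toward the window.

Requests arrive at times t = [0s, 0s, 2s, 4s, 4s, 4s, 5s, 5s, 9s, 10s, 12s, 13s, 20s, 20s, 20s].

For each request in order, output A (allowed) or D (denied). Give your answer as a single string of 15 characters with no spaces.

Answer: AADDDDDDDDAADDD

Derivation:
Tracking allowed requests in the window:
  req#1 t=0s: ALLOW
  req#2 t=0s: ALLOW
  req#3 t=2s: DENY
  req#4 t=4s: DENY
  req#5 t=4s: DENY
  req#6 t=4s: DENY
  req#7 t=5s: DENY
  req#8 t=5s: DENY
  req#9 t=9s: DENY
  req#10 t=10s: DENY
  req#11 t=12s: ALLOW
  req#12 t=13s: ALLOW
  req#13 t=20s: DENY
  req#14 t=20s: DENY
  req#15 t=20s: DENY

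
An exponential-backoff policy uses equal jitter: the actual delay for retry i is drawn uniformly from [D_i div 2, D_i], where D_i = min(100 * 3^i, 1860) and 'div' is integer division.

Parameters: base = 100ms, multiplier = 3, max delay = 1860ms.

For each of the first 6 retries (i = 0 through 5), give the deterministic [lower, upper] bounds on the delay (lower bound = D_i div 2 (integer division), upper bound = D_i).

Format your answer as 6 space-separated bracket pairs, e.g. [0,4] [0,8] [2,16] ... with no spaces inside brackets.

Computing bounds per retry:
  i=0: D_i=min(100*3^0,1860)=100, bounds=[50,100]
  i=1: D_i=min(100*3^1,1860)=300, bounds=[150,300]
  i=2: D_i=min(100*3^2,1860)=900, bounds=[450,900]
  i=3: D_i=min(100*3^3,1860)=1860, bounds=[930,1860]
  i=4: D_i=min(100*3^4,1860)=1860, bounds=[930,1860]
  i=5: D_i=min(100*3^5,1860)=1860, bounds=[930,1860]

Answer: [50,100] [150,300] [450,900] [930,1860] [930,1860] [930,1860]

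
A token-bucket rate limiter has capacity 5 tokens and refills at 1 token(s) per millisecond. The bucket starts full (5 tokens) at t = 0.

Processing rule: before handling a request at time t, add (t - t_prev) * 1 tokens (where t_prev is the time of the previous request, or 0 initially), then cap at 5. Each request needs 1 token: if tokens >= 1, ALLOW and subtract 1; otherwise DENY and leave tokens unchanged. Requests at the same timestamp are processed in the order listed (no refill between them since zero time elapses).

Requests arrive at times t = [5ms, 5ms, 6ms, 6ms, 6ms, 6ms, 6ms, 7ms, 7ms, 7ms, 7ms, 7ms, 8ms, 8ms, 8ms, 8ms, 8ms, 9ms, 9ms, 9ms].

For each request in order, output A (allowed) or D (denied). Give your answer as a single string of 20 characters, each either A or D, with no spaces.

Answer: AAAAAADADDDDADDDDADD

Derivation:
Simulating step by step:
  req#1 t=5ms: ALLOW
  req#2 t=5ms: ALLOW
  req#3 t=6ms: ALLOW
  req#4 t=6ms: ALLOW
  req#5 t=6ms: ALLOW
  req#6 t=6ms: ALLOW
  req#7 t=6ms: DENY
  req#8 t=7ms: ALLOW
  req#9 t=7ms: DENY
  req#10 t=7ms: DENY
  req#11 t=7ms: DENY
  req#12 t=7ms: DENY
  req#13 t=8ms: ALLOW
  req#14 t=8ms: DENY
  req#15 t=8ms: DENY
  req#16 t=8ms: DENY
  req#17 t=8ms: DENY
  req#18 t=9ms: ALLOW
  req#19 t=9ms: DENY
  req#20 t=9ms: DENY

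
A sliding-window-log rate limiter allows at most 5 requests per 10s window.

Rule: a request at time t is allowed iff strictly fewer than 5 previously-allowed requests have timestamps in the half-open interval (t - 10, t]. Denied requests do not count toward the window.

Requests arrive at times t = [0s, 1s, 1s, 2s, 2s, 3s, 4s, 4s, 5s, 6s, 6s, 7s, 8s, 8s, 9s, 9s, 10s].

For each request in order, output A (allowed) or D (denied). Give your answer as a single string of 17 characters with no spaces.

Answer: AAAAADDDDDDDDDDDA

Derivation:
Tracking allowed requests in the window:
  req#1 t=0s: ALLOW
  req#2 t=1s: ALLOW
  req#3 t=1s: ALLOW
  req#4 t=2s: ALLOW
  req#5 t=2s: ALLOW
  req#6 t=3s: DENY
  req#7 t=4s: DENY
  req#8 t=4s: DENY
  req#9 t=5s: DENY
  req#10 t=6s: DENY
  req#11 t=6s: DENY
  req#12 t=7s: DENY
  req#13 t=8s: DENY
  req#14 t=8s: DENY
  req#15 t=9s: DENY
  req#16 t=9s: DENY
  req#17 t=10s: ALLOW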